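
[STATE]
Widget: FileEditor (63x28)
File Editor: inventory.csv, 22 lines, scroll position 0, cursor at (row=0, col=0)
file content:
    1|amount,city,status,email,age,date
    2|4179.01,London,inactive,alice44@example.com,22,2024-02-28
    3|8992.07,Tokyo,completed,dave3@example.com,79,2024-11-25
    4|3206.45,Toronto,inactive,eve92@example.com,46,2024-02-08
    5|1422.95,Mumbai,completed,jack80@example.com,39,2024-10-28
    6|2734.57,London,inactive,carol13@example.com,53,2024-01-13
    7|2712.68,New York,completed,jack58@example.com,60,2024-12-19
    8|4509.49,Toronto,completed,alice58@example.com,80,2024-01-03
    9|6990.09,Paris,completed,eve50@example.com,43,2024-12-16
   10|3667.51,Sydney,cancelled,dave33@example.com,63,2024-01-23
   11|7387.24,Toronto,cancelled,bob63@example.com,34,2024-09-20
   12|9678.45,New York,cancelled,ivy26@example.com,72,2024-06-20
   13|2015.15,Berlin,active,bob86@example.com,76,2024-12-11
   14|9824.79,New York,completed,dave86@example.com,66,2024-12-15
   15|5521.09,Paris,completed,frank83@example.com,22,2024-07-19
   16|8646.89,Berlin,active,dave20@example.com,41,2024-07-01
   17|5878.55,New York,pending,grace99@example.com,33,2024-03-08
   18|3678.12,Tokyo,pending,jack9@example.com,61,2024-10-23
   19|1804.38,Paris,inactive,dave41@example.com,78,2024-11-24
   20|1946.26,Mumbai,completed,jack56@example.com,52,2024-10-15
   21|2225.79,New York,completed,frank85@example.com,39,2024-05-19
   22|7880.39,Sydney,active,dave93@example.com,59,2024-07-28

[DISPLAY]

█mount,city,status,email,age,date                             ▲
4179.01,London,inactive,alice44@example.com,22,2024-02-28     █
8992.07,Tokyo,completed,dave3@example.com,79,2024-11-25       ░
3206.45,Toronto,inactive,eve92@example.com,46,2024-02-08      ░
1422.95,Mumbai,completed,jack80@example.com,39,2024-10-28     ░
2734.57,London,inactive,carol13@example.com,53,2024-01-13     ░
2712.68,New York,completed,jack58@example.com,60,2024-12-19   ░
4509.49,Toronto,completed,alice58@example.com,80,2024-01-03   ░
6990.09,Paris,completed,eve50@example.com,43,2024-12-16       ░
3667.51,Sydney,cancelled,dave33@example.com,63,2024-01-23     ░
7387.24,Toronto,cancelled,bob63@example.com,34,2024-09-20     ░
9678.45,New York,cancelled,ivy26@example.com,72,2024-06-20    ░
2015.15,Berlin,active,bob86@example.com,76,2024-12-11         ░
9824.79,New York,completed,dave86@example.com,66,2024-12-15   ░
5521.09,Paris,completed,frank83@example.com,22,2024-07-19     ░
8646.89,Berlin,active,dave20@example.com,41,2024-07-01        ░
5878.55,New York,pending,grace99@example.com,33,2024-03-08    ░
3678.12,Tokyo,pending,jack9@example.com,61,2024-10-23         ░
1804.38,Paris,inactive,dave41@example.com,78,2024-11-24       ░
1946.26,Mumbai,completed,jack56@example.com,52,2024-10-15     ░
2225.79,New York,completed,frank85@example.com,39,2024-05-19  ░
7880.39,Sydney,active,dave93@example.com,59,2024-07-28        ░
                                                              ░
                                                              ░
                                                              ░
                                                              ░
                                                              ░
                                                              ▼


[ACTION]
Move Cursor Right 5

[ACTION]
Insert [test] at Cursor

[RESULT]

amountest█,city,status,email,age,date                         ▲
4179.01,London,inactive,alice44@example.com,22,2024-02-28     █
8992.07,Tokyo,completed,dave3@example.com,79,2024-11-25       ░
3206.45,Toronto,inactive,eve92@example.com,46,2024-02-08      ░
1422.95,Mumbai,completed,jack80@example.com,39,2024-10-28     ░
2734.57,London,inactive,carol13@example.com,53,2024-01-13     ░
2712.68,New York,completed,jack58@example.com,60,2024-12-19   ░
4509.49,Toronto,completed,alice58@example.com,80,2024-01-03   ░
6990.09,Paris,completed,eve50@example.com,43,2024-12-16       ░
3667.51,Sydney,cancelled,dave33@example.com,63,2024-01-23     ░
7387.24,Toronto,cancelled,bob63@example.com,34,2024-09-20     ░
9678.45,New York,cancelled,ivy26@example.com,72,2024-06-20    ░
2015.15,Berlin,active,bob86@example.com,76,2024-12-11         ░
9824.79,New York,completed,dave86@example.com,66,2024-12-15   ░
5521.09,Paris,completed,frank83@example.com,22,2024-07-19     ░
8646.89,Berlin,active,dave20@example.com,41,2024-07-01        ░
5878.55,New York,pending,grace99@example.com,33,2024-03-08    ░
3678.12,Tokyo,pending,jack9@example.com,61,2024-10-23         ░
1804.38,Paris,inactive,dave41@example.com,78,2024-11-24       ░
1946.26,Mumbai,completed,jack56@example.com,52,2024-10-15     ░
2225.79,New York,completed,frank85@example.com,39,2024-05-19  ░
7880.39,Sydney,active,dave93@example.com,59,2024-07-28        ░
                                                              ░
                                                              ░
                                                              ░
                                                              ░
                                                              ░
                                                              ▼


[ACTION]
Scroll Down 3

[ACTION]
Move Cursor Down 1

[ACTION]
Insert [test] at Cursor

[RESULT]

amountestt,city,status,email,age,date                         ▲
4179.01,Ltest█ndon,inactive,alice44@example.com,22,2024-02-28 █
8992.07,Tokyo,completed,dave3@example.com,79,2024-11-25       ░
3206.45,Toronto,inactive,eve92@example.com,46,2024-02-08      ░
1422.95,Mumbai,completed,jack80@example.com,39,2024-10-28     ░
2734.57,London,inactive,carol13@example.com,53,2024-01-13     ░
2712.68,New York,completed,jack58@example.com,60,2024-12-19   ░
4509.49,Toronto,completed,alice58@example.com,80,2024-01-03   ░
6990.09,Paris,completed,eve50@example.com,43,2024-12-16       ░
3667.51,Sydney,cancelled,dave33@example.com,63,2024-01-23     ░
7387.24,Toronto,cancelled,bob63@example.com,34,2024-09-20     ░
9678.45,New York,cancelled,ivy26@example.com,72,2024-06-20    ░
2015.15,Berlin,active,bob86@example.com,76,2024-12-11         ░
9824.79,New York,completed,dave86@example.com,66,2024-12-15   ░
5521.09,Paris,completed,frank83@example.com,22,2024-07-19     ░
8646.89,Berlin,active,dave20@example.com,41,2024-07-01        ░
5878.55,New York,pending,grace99@example.com,33,2024-03-08    ░
3678.12,Tokyo,pending,jack9@example.com,61,2024-10-23         ░
1804.38,Paris,inactive,dave41@example.com,78,2024-11-24       ░
1946.26,Mumbai,completed,jack56@example.com,52,2024-10-15     ░
2225.79,New York,completed,frank85@example.com,39,2024-05-19  ░
7880.39,Sydney,active,dave93@example.com,59,2024-07-28        ░
                                                              ░
                                                              ░
                                                              ░
                                                              ░
                                                              ░
                                                              ▼


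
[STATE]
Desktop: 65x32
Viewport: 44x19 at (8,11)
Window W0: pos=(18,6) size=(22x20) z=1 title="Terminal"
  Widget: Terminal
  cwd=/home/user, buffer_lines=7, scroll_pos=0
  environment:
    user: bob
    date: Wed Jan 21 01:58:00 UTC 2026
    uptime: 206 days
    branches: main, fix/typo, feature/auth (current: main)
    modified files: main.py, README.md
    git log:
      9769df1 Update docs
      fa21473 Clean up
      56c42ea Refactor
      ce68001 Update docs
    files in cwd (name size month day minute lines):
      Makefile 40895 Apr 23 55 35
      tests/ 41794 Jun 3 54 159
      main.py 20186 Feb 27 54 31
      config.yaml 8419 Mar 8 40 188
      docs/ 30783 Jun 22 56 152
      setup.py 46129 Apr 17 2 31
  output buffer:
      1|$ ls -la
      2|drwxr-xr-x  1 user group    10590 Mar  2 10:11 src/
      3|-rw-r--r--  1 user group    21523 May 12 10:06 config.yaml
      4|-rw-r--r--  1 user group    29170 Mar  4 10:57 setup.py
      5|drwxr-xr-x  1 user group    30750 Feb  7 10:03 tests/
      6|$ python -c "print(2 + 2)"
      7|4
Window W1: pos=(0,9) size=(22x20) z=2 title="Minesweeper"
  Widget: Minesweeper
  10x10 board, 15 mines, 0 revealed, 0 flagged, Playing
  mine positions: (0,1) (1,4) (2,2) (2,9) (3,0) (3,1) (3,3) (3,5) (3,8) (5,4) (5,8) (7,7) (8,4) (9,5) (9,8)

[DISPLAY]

─────────────┨-r--r--  1 user g┃            
■■■          ┃-r--r--  1 user g┃            
■■■          ┃xr-xr-x  1 user g┃            
■■■          ┃ython -c "print(2┃            
■■■          ┃                 ┃            
■■■          ┃                 ┃            
■■■          ┃                 ┃            
■■■          ┃                 ┃            
■■■          ┃                 ┃            
■■■          ┃                 ┃            
■■■          ┃                 ┃            
             ┃                 ┃            
             ┃                 ┃            
             ┃                 ┃            
             ┃━━━━━━━━━━━━━━━━━┛            
             ┃                              
             ┃                              
━━━━━━━━━━━━━┛                              
                                            


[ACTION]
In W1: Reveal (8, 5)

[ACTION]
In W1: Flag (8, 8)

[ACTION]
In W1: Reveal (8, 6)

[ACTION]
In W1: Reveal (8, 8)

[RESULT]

─────────────┨-r--r--  1 user g┃            
■■■          ┃-r--r--  1 user g┃            
■■■          ┃xr-xr-x  1 user g┃            
■■■          ┃ython -c "print(2┃            
■■■          ┃                 ┃            
■■■          ┃                 ┃            
■■■          ┃                 ┃            
■■■          ┃                 ┃            
■■■          ┃                 ┃            
■⚑■          ┃                 ┃            
■■■          ┃                 ┃            
             ┃                 ┃            
             ┃                 ┃            
             ┃                 ┃            
             ┃━━━━━━━━━━━━━━━━━┛            
             ┃                              
             ┃                              
━━━━━━━━━━━━━┛                              
                                            


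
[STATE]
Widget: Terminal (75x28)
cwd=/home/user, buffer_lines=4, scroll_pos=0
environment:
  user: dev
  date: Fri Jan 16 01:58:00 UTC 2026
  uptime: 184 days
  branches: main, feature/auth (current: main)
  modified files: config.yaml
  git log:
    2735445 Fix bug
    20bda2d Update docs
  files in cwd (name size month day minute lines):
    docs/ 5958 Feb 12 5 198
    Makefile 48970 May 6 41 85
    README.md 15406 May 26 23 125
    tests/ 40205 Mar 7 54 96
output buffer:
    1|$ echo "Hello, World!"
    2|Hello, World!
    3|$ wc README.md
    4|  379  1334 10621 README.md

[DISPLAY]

$ echo "Hello, World!"                                                     
Hello, World!                                                              
$ wc README.md                                                             
  379  1334 10621 README.md                                                
$ █                                                                        
                                                                           
                                                                           
                                                                           
                                                                           
                                                                           
                                                                           
                                                                           
                                                                           
                                                                           
                                                                           
                                                                           
                                                                           
                                                                           
                                                                           
                                                                           
                                                                           
                                                                           
                                                                           
                                                                           
                                                                           
                                                                           
                                                                           
                                                                           


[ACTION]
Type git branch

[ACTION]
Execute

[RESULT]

$ echo "Hello, World!"                                                     
Hello, World!                                                              
$ wc README.md                                                             
  379  1334 10621 README.md                                                
$ git branch                                                               
* main                                                                     
  feature/auth                                                             
$ █                                                                        
                                                                           
                                                                           
                                                                           
                                                                           
                                                                           
                                                                           
                                                                           
                                                                           
                                                                           
                                                                           
                                                                           
                                                                           
                                                                           
                                                                           
                                                                           
                                                                           
                                                                           
                                                                           
                                                                           
                                                                           


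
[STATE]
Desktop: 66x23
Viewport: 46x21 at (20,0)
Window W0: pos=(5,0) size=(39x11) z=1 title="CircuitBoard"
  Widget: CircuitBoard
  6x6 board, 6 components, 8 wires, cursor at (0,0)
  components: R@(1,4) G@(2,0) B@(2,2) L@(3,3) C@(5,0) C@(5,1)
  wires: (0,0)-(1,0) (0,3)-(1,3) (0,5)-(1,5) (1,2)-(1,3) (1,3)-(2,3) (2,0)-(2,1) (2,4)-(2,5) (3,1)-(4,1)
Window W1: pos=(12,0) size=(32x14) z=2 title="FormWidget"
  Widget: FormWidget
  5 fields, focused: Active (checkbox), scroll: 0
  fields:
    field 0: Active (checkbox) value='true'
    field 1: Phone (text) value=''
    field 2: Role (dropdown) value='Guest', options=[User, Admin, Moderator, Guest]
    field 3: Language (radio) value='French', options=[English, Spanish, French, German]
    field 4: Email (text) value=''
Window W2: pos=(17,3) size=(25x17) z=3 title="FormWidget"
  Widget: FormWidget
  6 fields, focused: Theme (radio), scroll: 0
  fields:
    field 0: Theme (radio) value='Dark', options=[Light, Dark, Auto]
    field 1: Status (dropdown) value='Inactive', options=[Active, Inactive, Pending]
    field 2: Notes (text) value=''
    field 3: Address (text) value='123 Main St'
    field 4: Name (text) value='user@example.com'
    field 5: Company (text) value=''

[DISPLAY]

━━━━━━━━━━━━━━━━━━━━━━━┓                      
dget                   ┃                      
───────────────────────┨                      
━━━━━━━━━━━━━━━━━━━━━┓ ┃                      
ormWidget            ┃]┃                      
─────────────────────┨]┃                      
Theme:      ( ) Light┃)┃                      
Status:     [Inacti▼]┃]┃                      
Notes:      [       ]┃ ┃                      
Address:    [123 Mai]┃ ┃                      
Name:       [user@ex]┃ ┃                      
Company:    [       ]┃ ┃                      
                     ┃ ┃                      
                     ┃━┛                      
                     ┃                        
                     ┃                        
                     ┃                        
                     ┃                        
                     ┃                        
━━━━━━━━━━━━━━━━━━━━━┛                        
                                              


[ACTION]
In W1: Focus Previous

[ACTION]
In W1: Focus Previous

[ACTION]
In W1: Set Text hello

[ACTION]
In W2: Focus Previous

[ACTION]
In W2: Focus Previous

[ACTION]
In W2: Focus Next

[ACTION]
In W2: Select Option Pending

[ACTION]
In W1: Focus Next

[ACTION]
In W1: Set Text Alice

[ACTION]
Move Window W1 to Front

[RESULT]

━━━━━━━━━━━━━━━━━━━━━━━┓                      
dget                   ┃                      
───────────────────────┨                      
e:     [x]             ┃                      
:      [              ]┃                      
       [Guest        ▼]┃                      
age:   ( ) English  ( )┃                      
:      [Alice         ]┃                      
                       ┃                      
                       ┃                      
                       ┃                      
                       ┃                      
                       ┃                      
━━━━━━━━━━━━━━━━━━━━━━━┛                      
                     ┃                        
                     ┃                        
                     ┃                        
                     ┃                        
                     ┃                        
━━━━━━━━━━━━━━━━━━━━━┛                        
                                              


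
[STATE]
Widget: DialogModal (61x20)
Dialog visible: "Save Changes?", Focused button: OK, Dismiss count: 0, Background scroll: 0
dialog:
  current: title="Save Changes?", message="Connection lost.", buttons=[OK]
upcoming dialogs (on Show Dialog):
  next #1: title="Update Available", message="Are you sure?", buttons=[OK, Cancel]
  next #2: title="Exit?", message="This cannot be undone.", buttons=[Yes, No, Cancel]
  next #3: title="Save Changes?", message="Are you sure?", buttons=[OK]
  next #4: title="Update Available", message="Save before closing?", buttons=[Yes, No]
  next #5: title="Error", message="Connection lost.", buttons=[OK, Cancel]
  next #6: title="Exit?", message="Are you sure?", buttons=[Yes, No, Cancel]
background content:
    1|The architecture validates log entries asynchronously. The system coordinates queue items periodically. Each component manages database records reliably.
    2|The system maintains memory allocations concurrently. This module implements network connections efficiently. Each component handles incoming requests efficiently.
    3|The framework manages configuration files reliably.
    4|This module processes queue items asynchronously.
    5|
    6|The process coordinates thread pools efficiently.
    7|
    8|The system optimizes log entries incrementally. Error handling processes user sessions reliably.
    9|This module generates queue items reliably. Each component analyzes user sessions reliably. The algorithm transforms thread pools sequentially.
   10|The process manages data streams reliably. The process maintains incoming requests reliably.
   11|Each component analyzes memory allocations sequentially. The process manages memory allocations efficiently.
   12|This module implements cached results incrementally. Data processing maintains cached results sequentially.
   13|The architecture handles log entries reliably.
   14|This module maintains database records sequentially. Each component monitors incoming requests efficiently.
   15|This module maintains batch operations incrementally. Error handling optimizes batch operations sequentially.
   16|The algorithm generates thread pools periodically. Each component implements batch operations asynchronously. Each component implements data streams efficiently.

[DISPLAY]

The architecture validates log entries asynchronously. The sy
The system maintains memory allocations concurrently. This mo
The framework manages configuration files reliably.          
This module processes queue items asynchronously.            
                                                             
The process coordinates thread pools efficiently.            
                                                             
The system optimizes┌──────────────────┐ntally. Error handlin
This module generate│  Save Changes?   │ly. Each component an
The process manages │ Connection lost. │y. The process mainta
Each component analy│       [OK]       │ns sequentially. The 
This module implemen└──────────────────┘crementally. Data pro
The architecture handles log entries reliably.               
This module maintains database records sequentially. Each com
This module maintains batch operations incrementally. Error h
The algorithm generates thread pools periodically. Each compo
                                                             
                                                             
                                                             
                                                             


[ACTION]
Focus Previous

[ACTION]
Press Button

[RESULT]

The architecture validates log entries asynchronously. The sy
The system maintains memory allocations concurrently. This mo
The framework manages configuration files reliably.          
This module processes queue items asynchronously.            
                                                             
The process coordinates thread pools efficiently.            
                                                             
The system optimizes log entries incrementally. Error handlin
This module generates queue items reliably. Each component an
The process manages data streams reliably. The process mainta
Each component analyzes memory allocations sequentially. The 
This module implements cached results incrementally. Data pro
The architecture handles log entries reliably.               
This module maintains database records sequentially. Each com
This module maintains batch operations incrementally. Error h
The algorithm generates thread pools periodically. Each compo
                                                             
                                                             
                                                             
                                                             


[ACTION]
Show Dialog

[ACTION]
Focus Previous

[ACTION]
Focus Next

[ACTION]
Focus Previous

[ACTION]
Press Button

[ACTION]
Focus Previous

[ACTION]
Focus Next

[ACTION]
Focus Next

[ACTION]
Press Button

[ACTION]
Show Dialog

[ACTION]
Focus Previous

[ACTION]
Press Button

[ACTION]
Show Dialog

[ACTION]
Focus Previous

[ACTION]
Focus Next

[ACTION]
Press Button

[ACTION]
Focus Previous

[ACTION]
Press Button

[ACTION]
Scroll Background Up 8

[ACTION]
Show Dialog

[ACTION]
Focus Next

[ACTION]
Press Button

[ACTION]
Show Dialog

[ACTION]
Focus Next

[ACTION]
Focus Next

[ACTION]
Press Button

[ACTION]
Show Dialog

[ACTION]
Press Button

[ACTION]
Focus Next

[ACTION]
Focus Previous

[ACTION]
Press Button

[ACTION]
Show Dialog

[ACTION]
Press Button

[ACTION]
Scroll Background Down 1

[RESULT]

The system maintains memory allocations concurrently. This mo
The framework manages configuration files reliably.          
This module processes queue items asynchronously.            
                                                             
The process coordinates thread pools efficiently.            
                                                             
The system optimizes log entries incrementally. Error handlin
This module generates queue items reliably. Each component an
The process manages data streams reliably. The process mainta
Each component analyzes memory allocations sequentially. The 
This module implements cached results incrementally. Data pro
The architecture handles log entries reliably.               
This module maintains database records sequentially. Each com
This module maintains batch operations incrementally. Error h
The algorithm generates thread pools periodically. Each compo
                                                             
                                                             
                                                             
                                                             
                                                             


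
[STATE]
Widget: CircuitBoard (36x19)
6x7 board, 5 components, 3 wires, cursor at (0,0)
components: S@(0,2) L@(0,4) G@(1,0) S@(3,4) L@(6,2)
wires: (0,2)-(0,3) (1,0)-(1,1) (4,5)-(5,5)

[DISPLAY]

   0 1 2 3 4 5                      
0  [.]      S ─ ·   L               
                                    
1   G ─ ·                           
                                    
2                                   
                                    
3                   S               
                                    
4                       ·           
                        │           
5                       ·           
                                    
6           L                       
Cursor: (0,0)                       
                                    
                                    
                                    
                                    


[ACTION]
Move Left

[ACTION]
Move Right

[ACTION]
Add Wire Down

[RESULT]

   0 1 2 3 4 5                      
0      [.]  S ─ ·   L               
        │                           
1   G ─ ·                           
                                    
2                                   
                                    
3                   S               
                                    
4                       ·           
                        │           
5                       ·           
                                    
6           L                       
Cursor: (0,1)                       
                                    
                                    
                                    
                                    


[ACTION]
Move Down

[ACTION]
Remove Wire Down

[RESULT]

   0 1 2 3 4 5                      
0       ·   S ─ ·   L               
        │                           
1   G ─[.]                          
                                    
2                                   
                                    
3                   S               
                                    
4                       ·           
                        │           
5                       ·           
                                    
6           L                       
Cursor: (1,1)                       
                                    
                                    
                                    
                                    


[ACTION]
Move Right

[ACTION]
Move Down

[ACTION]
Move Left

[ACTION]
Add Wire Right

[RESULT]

   0 1 2 3 4 5                      
0       ·   S ─ ·   L               
        │                           
1   G ─ ·                           
                                    
2      [.]─ ·                       
                                    
3                   S               
                                    
4                       ·           
                        │           
5                       ·           
                                    
6           L                       
Cursor: (2,1)                       
                                    
                                    
                                    
                                    


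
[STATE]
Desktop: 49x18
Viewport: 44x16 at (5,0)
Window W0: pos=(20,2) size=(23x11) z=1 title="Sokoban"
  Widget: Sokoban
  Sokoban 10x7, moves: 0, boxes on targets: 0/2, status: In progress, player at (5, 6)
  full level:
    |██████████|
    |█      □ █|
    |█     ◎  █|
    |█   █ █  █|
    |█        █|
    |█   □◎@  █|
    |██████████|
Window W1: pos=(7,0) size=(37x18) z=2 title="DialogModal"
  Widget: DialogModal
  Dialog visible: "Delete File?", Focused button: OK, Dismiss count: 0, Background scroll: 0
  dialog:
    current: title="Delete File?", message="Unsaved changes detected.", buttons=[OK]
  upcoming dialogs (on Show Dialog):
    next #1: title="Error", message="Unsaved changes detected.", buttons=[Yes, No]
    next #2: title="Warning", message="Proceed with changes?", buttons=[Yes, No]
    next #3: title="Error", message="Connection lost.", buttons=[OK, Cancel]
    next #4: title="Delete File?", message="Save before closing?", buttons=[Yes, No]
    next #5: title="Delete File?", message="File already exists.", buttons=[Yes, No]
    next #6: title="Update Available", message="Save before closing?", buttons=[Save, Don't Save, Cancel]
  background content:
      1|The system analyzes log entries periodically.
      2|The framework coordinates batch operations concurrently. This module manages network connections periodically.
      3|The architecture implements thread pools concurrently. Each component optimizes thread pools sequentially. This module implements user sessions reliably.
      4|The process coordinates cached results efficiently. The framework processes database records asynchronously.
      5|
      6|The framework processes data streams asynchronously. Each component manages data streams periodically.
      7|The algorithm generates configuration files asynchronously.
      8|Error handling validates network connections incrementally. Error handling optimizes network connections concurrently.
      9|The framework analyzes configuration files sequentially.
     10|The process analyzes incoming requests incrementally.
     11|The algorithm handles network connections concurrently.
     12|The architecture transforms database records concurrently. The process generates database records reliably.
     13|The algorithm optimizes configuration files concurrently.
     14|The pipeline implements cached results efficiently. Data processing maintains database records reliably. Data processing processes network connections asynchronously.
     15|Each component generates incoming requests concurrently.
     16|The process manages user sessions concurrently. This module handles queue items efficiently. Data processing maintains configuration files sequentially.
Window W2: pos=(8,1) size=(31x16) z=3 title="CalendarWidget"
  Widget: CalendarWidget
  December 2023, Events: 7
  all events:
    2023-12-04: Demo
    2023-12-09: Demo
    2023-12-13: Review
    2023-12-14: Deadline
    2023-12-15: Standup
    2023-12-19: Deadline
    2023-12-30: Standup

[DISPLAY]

  ┏━━━━━━━━━━━━━━━━━━━━━━━━━━━━━━━━━━━┓     
  ┃┏━━━━━━━━━━━━━━━━━━━━━━━━━━━━━┓    ┃     
  ┠┃ CalendarWidget              ┃────┨     
  ┃┠─────────────────────────────┨ per┃     
  ┃┃        December 2023        ┃ ope┃     
  ┃┃Mo Tu We Th Fr Sa Su         ┃ead ┃     
  ┃┃             1  2  3         ┃resu┃     
  ┃┃ 4*  5  6  7  8  9* 10       ┃┐   ┃     
  ┃┃11 12 13* 14* 15* 16 17      ┃│eam┃     
  ┃┃18 19* 20 21 22 23 24        ┃│ati┃     
  ┃┃25 26 27 28 29 30* 31        ┃│ co┃     
  ┃┃                             ┃┘tio┃     
  ┃┃                             ┃eque┃     
  ┃┃                             ┃onne┃     
  ┃┃                             ┃abas┃     
  ┃┃                             ┃rati┃     


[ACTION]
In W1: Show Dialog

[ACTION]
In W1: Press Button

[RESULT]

  ┏━━━━━━━━━━━━━━━━━━━━━━━━━━━━━━━━━━━┓     
  ┃┏━━━━━━━━━━━━━━━━━━━━━━━━━━━━━┓    ┃     
  ┠┃ CalendarWidget              ┃────┨     
  ┃┠─────────────────────────────┨ per┃     
  ┃┃        December 2023        ┃ ope┃     
  ┃┃Mo Tu We Th Fr Sa Su         ┃ead ┃     
  ┃┃             1  2  3         ┃resu┃     
  ┃┃ 4*  5  6  7  8  9* 10       ┃    ┃     
  ┃┃11 12 13* 14* 15* 16 17      ┃ream┃     
  ┃┃18 19* 20 21 22 23 24        ┃rati┃     
  ┃┃25 26 27 28 29 30* 31        ┃k co┃     
  ┃┃                             ┃atio┃     
  ┃┃                             ┃eque┃     
  ┃┃                             ┃onne┃     
  ┃┃                             ┃abas┃     
  ┃┃                             ┃rati┃     


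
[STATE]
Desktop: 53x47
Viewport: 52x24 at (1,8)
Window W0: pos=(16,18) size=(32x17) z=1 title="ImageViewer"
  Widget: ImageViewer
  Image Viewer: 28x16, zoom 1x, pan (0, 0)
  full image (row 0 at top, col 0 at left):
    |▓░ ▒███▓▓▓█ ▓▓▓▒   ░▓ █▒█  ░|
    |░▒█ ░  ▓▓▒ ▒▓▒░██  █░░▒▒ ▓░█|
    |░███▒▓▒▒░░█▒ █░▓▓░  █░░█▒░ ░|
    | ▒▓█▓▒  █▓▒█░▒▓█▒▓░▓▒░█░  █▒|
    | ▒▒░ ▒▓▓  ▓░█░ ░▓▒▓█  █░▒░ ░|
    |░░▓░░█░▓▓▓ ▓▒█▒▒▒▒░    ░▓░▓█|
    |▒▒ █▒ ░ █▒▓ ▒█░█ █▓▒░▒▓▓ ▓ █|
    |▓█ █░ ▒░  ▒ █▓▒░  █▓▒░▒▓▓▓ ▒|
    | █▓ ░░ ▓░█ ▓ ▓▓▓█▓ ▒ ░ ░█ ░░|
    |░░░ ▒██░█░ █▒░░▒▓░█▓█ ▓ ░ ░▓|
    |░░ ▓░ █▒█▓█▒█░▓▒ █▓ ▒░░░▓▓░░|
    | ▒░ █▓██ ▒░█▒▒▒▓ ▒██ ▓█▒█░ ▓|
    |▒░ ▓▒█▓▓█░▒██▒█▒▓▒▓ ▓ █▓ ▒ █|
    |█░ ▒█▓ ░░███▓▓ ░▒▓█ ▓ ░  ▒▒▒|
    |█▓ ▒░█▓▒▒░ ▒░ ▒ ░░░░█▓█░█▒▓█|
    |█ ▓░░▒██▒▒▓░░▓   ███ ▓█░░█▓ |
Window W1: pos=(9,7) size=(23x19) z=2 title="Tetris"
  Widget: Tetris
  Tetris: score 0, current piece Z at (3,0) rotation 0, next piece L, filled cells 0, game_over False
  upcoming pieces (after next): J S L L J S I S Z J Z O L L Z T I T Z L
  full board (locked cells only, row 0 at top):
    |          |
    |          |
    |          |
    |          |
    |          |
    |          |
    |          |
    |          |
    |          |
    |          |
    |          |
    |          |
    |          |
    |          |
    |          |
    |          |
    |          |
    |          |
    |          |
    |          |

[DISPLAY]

        ┃ Tetris              ┃                     
        ┠─────────────────────┨                     
        ┃          │Next:     ┃                     
        ┃          │  ▒       ┃                     
        ┃          │▒▒▒       ┃                     
        ┃          │          ┃                     
        ┃          │          ┃                     
        ┃          │          ┃                     
        ┃          │Score:    ┃                     
        ┃          │0         ┃                     
        ┃          │          ┃━━━━━━━━━━━━━━━┓     
        ┃          │          ┃               ┃     
        ┃          │          ┃───────────────┨     
        ┃          │          ┃▒   ░▓ █▒█  ░  ┃     
        ┃          │          ┃██  █░░▒▒ ▓░█  ┃     
        ┃          │          ┃▓▓░  █░░█▒░ ░  ┃     
        ┃          │          ┃█▒▓░▓▒░█░  █▒  ┃     
        ┗━━━━━━━━━━━━━━━━━━━━━┛░▓▒▓█  █░▒░ ░  ┃     
               ┃░░▓░░█░▓▓▓ ▓▒█▒▒▒▒░    ░▓░▓█  ┃     
               ┃▒▒ █▒ ░ █▒▓ ▒█░█ █▓▒░▒▓▓ ▓ █  ┃     
               ┃▓█ █░ ▒░  ▒ █▓▒░  █▓▒░▒▓▓▓ ▒  ┃     
               ┃ █▓ ░░ ▓░█ ▓ ▓▓▓█▓ ▒ ░ ░█ ░░  ┃     
               ┃░░░ ▒██░█░ █▒░░▒▓░█▓█ ▓ ░ ░▓  ┃     
               ┃░░ ▓░ █▒█▓█▒█░▓▒ █▓ ▒░░░▓▓░░  ┃     


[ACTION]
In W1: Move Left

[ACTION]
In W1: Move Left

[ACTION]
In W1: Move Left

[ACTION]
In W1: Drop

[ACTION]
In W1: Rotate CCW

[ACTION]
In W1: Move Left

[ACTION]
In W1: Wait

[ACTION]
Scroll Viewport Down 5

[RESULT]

        ┃          │          ┃                     
        ┃          │          ┃                     
        ┃          │          ┃                     
        ┃          │Score:    ┃                     
        ┃          │0         ┃                     
        ┃          │          ┃━━━━━━━━━━━━━━━┓     
        ┃          │          ┃               ┃     
        ┃          │          ┃───────────────┨     
        ┃          │          ┃▒   ░▓ █▒█  ░  ┃     
        ┃          │          ┃██  █░░▒▒ ▓░█  ┃     
        ┃          │          ┃▓▓░  █░░█▒░ ░  ┃     
        ┃          │          ┃█▒▓░▓▒░█░  █▒  ┃     
        ┗━━━━━━━━━━━━━━━━━━━━━┛░▓▒▓█  █░▒░ ░  ┃     
               ┃░░▓░░█░▓▓▓ ▓▒█▒▒▒▒░    ░▓░▓█  ┃     
               ┃▒▒ █▒ ░ █▒▓ ▒█░█ █▓▒░▒▓▓ ▓ █  ┃     
               ┃▓█ █░ ▒░  ▒ █▓▒░  █▓▒░▒▓▓▓ ▒  ┃     
               ┃ █▓ ░░ ▓░█ ▓ ▓▓▓█▓ ▒ ░ ░█ ░░  ┃     
               ┃░░░ ▒██░█░ █▒░░▒▓░█▓█ ▓ ░ ░▓  ┃     
               ┃░░ ▓░ █▒█▓█▒█░▓▒ █▓ ▒░░░▓▓░░  ┃     
               ┃ ▒░ █▓██ ▒░█▒▒▒▓ ▒██ ▓█▒█░ ▓  ┃     
               ┃▒░ ▓▒█▓▓█░▒██▒█▒▓▒▓ ▓ █▓ ▒ █  ┃     
               ┗━━━━━━━━━━━━━━━━━━━━━━━━━━━━━━┛     
                                                    
                                                    
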